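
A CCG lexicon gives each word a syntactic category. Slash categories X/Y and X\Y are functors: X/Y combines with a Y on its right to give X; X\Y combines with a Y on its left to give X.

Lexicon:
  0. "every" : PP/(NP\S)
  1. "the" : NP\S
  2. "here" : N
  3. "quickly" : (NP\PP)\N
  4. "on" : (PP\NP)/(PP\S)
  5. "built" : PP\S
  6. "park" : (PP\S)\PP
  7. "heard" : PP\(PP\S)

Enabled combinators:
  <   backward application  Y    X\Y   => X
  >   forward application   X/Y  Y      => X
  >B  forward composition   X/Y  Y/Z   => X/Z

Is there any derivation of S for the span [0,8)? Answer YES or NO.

PP/(NP\S) NP\S N (NP\PP)\N (PP\NP)/(PP\S) PP\S (PP\S)\PP PP\(PP\S)
CKY chart[0,8] = {PP}; S ∉ chart

NO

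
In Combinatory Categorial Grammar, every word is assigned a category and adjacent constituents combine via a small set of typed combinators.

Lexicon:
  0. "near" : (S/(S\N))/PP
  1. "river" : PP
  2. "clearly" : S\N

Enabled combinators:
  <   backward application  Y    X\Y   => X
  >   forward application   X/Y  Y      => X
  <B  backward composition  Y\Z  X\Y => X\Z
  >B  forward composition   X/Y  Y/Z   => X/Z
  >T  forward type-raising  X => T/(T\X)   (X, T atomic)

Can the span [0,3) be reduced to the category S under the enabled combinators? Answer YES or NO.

YES

[0,3] S   >
  [0,2] S/(S\N)   >
    [0,1] "near" : (S/(S\N))/PP
    [1,2] "river" : PP
  [2,3] "clearly" : S\N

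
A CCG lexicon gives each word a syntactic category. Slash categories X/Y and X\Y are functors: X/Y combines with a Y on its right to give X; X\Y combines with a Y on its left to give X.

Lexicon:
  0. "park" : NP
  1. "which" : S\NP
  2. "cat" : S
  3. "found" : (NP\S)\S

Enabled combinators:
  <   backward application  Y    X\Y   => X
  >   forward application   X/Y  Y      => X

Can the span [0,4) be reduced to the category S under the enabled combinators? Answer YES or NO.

NO

NP S\NP S (NP\S)\S
CKY chart[0,4] = {NP}; S ∉ chart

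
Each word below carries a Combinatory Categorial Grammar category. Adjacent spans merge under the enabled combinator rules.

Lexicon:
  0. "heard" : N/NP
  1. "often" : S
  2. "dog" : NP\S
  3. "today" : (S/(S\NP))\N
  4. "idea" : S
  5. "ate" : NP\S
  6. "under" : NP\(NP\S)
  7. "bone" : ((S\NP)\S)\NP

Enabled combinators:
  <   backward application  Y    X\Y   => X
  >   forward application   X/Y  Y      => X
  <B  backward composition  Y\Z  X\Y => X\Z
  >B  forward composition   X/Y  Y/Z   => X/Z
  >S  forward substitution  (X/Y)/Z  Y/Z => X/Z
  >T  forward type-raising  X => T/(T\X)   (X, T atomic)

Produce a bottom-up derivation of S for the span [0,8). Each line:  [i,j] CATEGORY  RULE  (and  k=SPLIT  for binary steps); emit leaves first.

[0,8] S   >
  [0,4] S/(S\NP)   <
    [0,3] N   >
      [0,1] "heard" : N/NP
      [1,3] NP   <
        [1,2] "often" : S
        [2,3] "dog" : NP\S
    [3,4] "today" : (S/(S\NP))\N
  [4,8] S\NP   <
    [4,5] "idea" : S
    [5,8] (S\NP)\S   <
      [5,7] NP   <
        [5,6] "ate" : NP\S
        [6,7] "under" : NP\(NP\S)
      [7,8] "bone" : ((S\NP)\S)\NP

[0,1] N/NP  lex  "heard"
[1,2] S  lex  "often"
[2,3] NP\S  lex  "dog"
[1,3] NP  <  k=2
[0,3] N  >  k=1
[3,4] (S/(S\NP))\N  lex  "today"
[0,4] S/(S\NP)  <  k=3
[4,5] S  lex  "idea"
[5,6] NP\S  lex  "ate"
[6,7] NP\(NP\S)  lex  "under"
[5,7] NP  <  k=6
[7,8] ((S\NP)\S)\NP  lex  "bone"
[5,8] (S\NP)\S  <  k=7
[4,8] S\NP  <  k=5
[0,8] S  >  k=4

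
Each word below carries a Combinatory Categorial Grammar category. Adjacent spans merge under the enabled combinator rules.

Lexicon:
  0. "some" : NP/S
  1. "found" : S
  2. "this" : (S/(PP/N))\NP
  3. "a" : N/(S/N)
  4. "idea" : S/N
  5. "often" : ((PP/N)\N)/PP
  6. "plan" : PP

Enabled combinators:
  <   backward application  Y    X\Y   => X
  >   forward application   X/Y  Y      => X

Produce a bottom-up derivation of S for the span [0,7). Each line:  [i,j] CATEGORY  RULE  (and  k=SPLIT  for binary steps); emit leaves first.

[0,7] S   >
  [0,3] S/(PP/N)   <
    [0,2] NP   >
      [0,1] "some" : NP/S
      [1,2] "found" : S
    [2,3] "this" : (S/(PP/N))\NP
  [3,7] PP/N   <
    [3,5] N   >
      [3,4] "a" : N/(S/N)
      [4,5] "idea" : S/N
    [5,7] (PP/N)\N   >
      [5,6] "often" : ((PP/N)\N)/PP
      [6,7] "plan" : PP

[0,1] NP/S  lex  "some"
[1,2] S  lex  "found"
[0,2] NP  >  k=1
[2,3] (S/(PP/N))\NP  lex  "this"
[0,3] S/(PP/N)  <  k=2
[3,4] N/(S/N)  lex  "a"
[4,5] S/N  lex  "idea"
[3,5] N  >  k=4
[5,6] ((PP/N)\N)/PP  lex  "often"
[6,7] PP  lex  "plan"
[5,7] (PP/N)\N  >  k=6
[3,7] PP/N  <  k=5
[0,7] S  >  k=3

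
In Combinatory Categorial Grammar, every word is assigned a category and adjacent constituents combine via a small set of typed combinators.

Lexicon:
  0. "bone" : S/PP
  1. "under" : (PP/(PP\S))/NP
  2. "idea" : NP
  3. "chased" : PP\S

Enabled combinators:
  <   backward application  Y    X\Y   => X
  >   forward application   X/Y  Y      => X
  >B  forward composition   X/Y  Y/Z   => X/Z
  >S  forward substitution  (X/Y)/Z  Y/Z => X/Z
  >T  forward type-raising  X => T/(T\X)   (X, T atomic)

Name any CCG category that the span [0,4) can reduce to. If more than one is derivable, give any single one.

S

[0,4] S   >
  [0,1] "bone" : S/PP
  [1,4] PP   >
    [1,3] PP/(PP\S)   >
      [1,2] "under" : (PP/(PP\S))/NP
      [2,3] "idea" : NP
    [3,4] "chased" : PP\S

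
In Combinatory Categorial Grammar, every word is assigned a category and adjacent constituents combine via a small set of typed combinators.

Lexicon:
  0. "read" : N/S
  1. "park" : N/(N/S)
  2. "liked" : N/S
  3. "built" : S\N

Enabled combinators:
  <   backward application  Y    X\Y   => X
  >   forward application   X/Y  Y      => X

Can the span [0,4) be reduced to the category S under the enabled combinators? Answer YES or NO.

N/S N/(N/S) N/S S\N
CKY chart[0,4] = {N}; S ∉ chart

NO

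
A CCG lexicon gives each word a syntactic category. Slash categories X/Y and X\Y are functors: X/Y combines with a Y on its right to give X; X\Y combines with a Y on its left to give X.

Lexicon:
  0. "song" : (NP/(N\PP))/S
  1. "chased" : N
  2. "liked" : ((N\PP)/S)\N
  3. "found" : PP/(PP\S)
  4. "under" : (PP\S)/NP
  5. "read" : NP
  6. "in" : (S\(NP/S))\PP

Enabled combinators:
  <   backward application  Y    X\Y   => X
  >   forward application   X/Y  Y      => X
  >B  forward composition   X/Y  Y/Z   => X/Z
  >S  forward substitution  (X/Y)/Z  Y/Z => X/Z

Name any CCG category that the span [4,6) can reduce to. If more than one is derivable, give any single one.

PP\S

[0,7] S   <
  [0,3] NP/S   >S
    [0,1] "song" : (NP/(N\PP))/S
    [1,3] (N\PP)/S   <
      [1,2] "chased" : N
      [2,3] "liked" : ((N\PP)/S)\N
  [3,7] S\(NP/S)   <
    [3,6] PP   >
      [3,4] "found" : PP/(PP\S)
      [4,6] PP\S   >
        [4,5] "under" : (PP\S)/NP
        [5,6] "read" : NP
    [6,7] "in" : (S\(NP/S))\PP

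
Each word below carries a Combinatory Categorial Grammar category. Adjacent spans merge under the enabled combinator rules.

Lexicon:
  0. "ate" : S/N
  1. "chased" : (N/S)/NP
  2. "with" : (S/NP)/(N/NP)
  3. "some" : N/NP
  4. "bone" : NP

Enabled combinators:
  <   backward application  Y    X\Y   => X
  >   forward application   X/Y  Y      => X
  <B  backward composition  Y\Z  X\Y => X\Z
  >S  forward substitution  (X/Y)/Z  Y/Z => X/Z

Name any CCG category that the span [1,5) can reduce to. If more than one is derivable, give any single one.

N

[0,5] S   >
  [0,1] "ate" : S/N
  [1,5] N   >
    [1,4] N/NP   >S
      [1,2] "chased" : (N/S)/NP
      [2,4] S/NP   >
        [2,3] "with" : (S/NP)/(N/NP)
        [3,4] "some" : N/NP
    [4,5] "bone" : NP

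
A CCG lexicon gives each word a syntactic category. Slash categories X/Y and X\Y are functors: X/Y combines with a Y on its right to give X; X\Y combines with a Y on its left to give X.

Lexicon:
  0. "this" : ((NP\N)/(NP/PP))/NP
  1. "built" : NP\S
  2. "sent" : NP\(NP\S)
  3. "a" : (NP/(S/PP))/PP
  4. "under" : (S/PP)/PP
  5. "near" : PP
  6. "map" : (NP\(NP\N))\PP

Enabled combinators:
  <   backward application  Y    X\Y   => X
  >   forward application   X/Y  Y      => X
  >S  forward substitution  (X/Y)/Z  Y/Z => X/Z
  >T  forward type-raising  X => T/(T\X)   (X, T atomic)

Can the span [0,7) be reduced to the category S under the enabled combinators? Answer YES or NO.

NO

((NP\N)/(NP/PP))/NP NP\S NP\(NP\S) (NP/(S/PP))/PP (S/PP)/PP PP (NP\(NP\N))\PP
CKY chart[0,7] = {N/(N\NP), NP, NP/(NP\NP), PP/(PP\NP), S/(S\NP)}; S ∉ chart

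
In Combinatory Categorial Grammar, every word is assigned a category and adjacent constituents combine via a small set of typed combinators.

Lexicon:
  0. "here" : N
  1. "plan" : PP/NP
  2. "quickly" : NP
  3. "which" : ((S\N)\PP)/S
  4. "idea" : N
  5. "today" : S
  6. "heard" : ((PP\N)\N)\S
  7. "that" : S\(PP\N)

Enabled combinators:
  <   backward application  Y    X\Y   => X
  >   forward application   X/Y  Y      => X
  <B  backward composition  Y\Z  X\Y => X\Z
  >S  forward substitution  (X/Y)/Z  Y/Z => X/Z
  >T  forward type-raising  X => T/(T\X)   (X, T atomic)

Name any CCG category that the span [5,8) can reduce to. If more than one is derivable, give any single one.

[0,8] S   <
  [0,1] "here" : N
  [1,8] S\N   <
    [1,3] PP   >
      [1,2] "plan" : PP/NP
      [2,3] "quickly" : NP
    [3,8] (S\N)\PP   >
      [3,4] "which" : ((S\N)\PP)/S
      [4,8] S   >
        [4,5] S/(S\N)   >T
          [4,5] "idea" : N
        [5,8] S\N   <B
          [5,7] (PP\N)\N   <
            [5,6] "today" : S
            [6,7] "heard" : ((PP\N)\N)\S
          [7,8] "that" : S\(PP\N)

S\N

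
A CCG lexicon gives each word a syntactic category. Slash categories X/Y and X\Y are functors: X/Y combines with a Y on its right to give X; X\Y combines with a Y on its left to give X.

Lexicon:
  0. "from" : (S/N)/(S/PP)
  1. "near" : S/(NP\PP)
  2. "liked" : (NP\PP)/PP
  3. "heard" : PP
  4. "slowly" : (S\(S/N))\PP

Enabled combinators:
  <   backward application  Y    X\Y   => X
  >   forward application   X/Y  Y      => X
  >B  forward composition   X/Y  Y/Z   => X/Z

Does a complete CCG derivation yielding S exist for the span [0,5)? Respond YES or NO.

YES

[0,5] S   <
  [0,3] S/N   >
    [0,1] "from" : (S/N)/(S/PP)
    [1,3] S/PP   >B
      [1,2] "near" : S/(NP\PP)
      [2,3] "liked" : (NP\PP)/PP
  [3,5] S\(S/N)   <
    [3,4] "heard" : PP
    [4,5] "slowly" : (S\(S/N))\PP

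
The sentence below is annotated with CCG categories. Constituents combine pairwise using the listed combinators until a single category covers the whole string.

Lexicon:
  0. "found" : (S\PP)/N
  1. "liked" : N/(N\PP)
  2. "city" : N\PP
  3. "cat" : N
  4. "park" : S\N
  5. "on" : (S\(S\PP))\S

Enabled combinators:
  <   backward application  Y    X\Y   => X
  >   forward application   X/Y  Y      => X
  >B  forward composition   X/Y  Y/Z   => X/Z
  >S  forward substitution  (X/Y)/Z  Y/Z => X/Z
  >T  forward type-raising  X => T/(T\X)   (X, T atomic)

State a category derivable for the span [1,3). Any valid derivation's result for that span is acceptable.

N

[0,6] S   <
  [0,3] S\PP   >
    [0,1] "found" : (S\PP)/N
    [1,3] N   >
      [1,2] "liked" : N/(N\PP)
      [2,3] "city" : N\PP
  [3,6] S\(S\PP)   <
    [3,5] S   <
      [3,4] "cat" : N
      [4,5] "park" : S\N
    [5,6] "on" : (S\(S\PP))\S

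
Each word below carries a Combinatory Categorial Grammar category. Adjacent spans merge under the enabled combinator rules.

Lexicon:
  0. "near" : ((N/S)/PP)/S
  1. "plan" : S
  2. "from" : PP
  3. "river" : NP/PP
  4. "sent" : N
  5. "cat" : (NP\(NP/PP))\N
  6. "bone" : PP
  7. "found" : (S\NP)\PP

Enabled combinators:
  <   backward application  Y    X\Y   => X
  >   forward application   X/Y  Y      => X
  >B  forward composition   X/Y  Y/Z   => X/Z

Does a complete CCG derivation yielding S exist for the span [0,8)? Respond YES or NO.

NO

((N/S)/PP)/S S PP NP/PP N (NP\(NP/PP))\N PP (S\NP)\PP
CKY chart[0,8] = {N}; S ∉ chart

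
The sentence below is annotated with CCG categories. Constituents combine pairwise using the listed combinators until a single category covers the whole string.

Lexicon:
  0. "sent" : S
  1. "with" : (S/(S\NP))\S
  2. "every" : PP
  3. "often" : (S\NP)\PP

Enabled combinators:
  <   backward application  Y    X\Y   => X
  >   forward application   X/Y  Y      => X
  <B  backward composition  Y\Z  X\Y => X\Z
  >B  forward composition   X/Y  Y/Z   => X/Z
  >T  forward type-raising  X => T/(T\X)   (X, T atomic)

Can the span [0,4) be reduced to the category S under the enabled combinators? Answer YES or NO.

[0,4] S   >
  [0,2] S/(S\NP)   <
    [0,1] "sent" : S
    [1,2] "with" : (S/(S\NP))\S
  [2,4] S\NP   <
    [2,3] "every" : PP
    [3,4] "often" : (S\NP)\PP

YES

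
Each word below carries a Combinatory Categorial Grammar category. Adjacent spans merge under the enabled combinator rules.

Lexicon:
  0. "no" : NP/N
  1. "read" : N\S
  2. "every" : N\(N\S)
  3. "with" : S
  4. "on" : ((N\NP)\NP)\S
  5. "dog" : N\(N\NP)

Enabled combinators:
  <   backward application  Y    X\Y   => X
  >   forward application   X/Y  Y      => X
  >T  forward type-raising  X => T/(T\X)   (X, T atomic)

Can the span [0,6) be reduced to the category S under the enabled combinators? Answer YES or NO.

NO

NP/N N\S N\(N\S) S ((N\NP)\NP)\S N\(N\NP)
CKY chart[0,6] = {N, N/(N\N), NP/(NP\N), PP/(PP\N), S/(S\N)}; S ∉ chart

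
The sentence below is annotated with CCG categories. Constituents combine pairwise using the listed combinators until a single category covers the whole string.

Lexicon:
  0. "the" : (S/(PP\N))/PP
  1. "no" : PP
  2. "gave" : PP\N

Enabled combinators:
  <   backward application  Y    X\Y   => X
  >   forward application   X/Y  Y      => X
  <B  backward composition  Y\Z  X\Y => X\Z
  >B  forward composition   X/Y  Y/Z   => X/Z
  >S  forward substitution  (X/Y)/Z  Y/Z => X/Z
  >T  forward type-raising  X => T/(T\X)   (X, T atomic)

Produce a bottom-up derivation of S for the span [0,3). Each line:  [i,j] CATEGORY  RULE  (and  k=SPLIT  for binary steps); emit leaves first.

[0,3] S   >
  [0,2] S/(PP\N)   >
    [0,1] "the" : (S/(PP\N))/PP
    [1,2] "no" : PP
  [2,3] "gave" : PP\N

[0,1] (S/(PP\N))/PP  lex  "the"
[1,2] PP  lex  "no"
[0,2] S/(PP\N)  >  k=1
[2,3] PP\N  lex  "gave"
[0,3] S  >  k=2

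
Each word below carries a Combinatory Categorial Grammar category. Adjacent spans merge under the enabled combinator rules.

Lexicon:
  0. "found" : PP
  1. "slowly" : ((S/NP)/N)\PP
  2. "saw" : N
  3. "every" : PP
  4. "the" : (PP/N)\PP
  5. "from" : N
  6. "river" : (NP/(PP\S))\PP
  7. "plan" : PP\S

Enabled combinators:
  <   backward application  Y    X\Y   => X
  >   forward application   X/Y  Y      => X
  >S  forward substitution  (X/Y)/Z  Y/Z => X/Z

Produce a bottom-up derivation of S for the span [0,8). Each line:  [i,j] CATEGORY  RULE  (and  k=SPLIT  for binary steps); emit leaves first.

[0,8] S   >
  [0,3] S/NP   >
    [0,2] (S/NP)/N   <
      [0,1] "found" : PP
      [1,2] "slowly" : ((S/NP)/N)\PP
    [2,3] "saw" : N
  [3,8] NP   >
    [3,7] NP/(PP\S)   <
      [3,6] PP   >
        [3,5] PP/N   <
          [3,4] "every" : PP
          [4,5] "the" : (PP/N)\PP
        [5,6] "from" : N
      [6,7] "river" : (NP/(PP\S))\PP
    [7,8] "plan" : PP\S

[0,1] PP  lex  "found"
[1,2] ((S/NP)/N)\PP  lex  "slowly"
[0,2] (S/NP)/N  <  k=1
[2,3] N  lex  "saw"
[0,3] S/NP  >  k=2
[3,4] PP  lex  "every"
[4,5] (PP/N)\PP  lex  "the"
[3,5] PP/N  <  k=4
[5,6] N  lex  "from"
[3,6] PP  >  k=5
[6,7] (NP/(PP\S))\PP  lex  "river"
[3,7] NP/(PP\S)  <  k=6
[7,8] PP\S  lex  "plan"
[3,8] NP  >  k=7
[0,8] S  >  k=3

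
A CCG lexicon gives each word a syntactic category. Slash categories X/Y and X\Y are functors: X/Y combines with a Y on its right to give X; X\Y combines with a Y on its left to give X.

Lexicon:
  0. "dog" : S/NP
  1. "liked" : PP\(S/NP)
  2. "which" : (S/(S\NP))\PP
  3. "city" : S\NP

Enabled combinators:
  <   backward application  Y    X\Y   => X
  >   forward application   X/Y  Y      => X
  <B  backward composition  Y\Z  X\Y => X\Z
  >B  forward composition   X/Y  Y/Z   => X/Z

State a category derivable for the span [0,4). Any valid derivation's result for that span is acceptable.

S

[0,4] S   >
  [0,3] S/(S\NP)   <
    [0,2] PP   <
      [0,1] "dog" : S/NP
      [1,2] "liked" : PP\(S/NP)
    [2,3] "which" : (S/(S\NP))\PP
  [3,4] "city" : S\NP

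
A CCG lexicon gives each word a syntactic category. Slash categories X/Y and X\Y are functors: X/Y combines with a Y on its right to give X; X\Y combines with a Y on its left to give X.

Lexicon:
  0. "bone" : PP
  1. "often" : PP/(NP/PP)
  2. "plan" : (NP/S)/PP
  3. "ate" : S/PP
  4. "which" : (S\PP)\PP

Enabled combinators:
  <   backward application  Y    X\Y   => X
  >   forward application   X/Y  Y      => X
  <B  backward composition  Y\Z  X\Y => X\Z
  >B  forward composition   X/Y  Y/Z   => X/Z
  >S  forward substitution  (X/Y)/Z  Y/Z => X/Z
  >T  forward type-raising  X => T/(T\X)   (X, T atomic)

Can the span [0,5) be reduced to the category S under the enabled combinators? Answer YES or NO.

[0,5] S   >
  [0,1] S/(S\PP)   >T
    [0,1] "bone" : PP
  [1,5] S\PP   <
    [1,4] PP   >
      [1,2] "often" : PP/(NP/PP)
      [2,4] NP/PP   >S
        [2,3] "plan" : (NP/S)/PP
        [3,4] "ate" : S/PP
    [4,5] "which" : (S\PP)\PP

YES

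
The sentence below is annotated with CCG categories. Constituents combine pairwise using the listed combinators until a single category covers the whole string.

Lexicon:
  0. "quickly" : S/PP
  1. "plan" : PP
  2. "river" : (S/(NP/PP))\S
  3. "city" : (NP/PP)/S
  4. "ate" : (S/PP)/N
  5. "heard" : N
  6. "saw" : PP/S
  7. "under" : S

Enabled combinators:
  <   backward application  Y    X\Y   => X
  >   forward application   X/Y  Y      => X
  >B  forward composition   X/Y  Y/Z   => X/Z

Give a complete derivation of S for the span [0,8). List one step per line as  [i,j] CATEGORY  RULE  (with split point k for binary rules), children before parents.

[0,1] S/PP  lex  "quickly"
[1,2] PP  lex  "plan"
[0,2] S  >  k=1
[2,3] (S/(NP/PP))\S  lex  "river"
[0,3] S/(NP/PP)  <  k=2
[3,4] (NP/PP)/S  lex  "city"
[4,5] (S/PP)/N  lex  "ate"
[5,6] N  lex  "heard"
[4,6] S/PP  >  k=5
[6,7] PP/S  lex  "saw"
[7,8] S  lex  "under"
[6,8] PP  >  k=7
[4,8] S  >  k=6
[3,8] NP/PP  >  k=4
[0,8] S  >  k=3

[0,8] S   >
  [0,3] S/(NP/PP)   <
    [0,2] S   >
      [0,1] "quickly" : S/PP
      [1,2] "plan" : PP
    [2,3] "river" : (S/(NP/PP))\S
  [3,8] NP/PP   >
    [3,4] "city" : (NP/PP)/S
    [4,8] S   >
      [4,6] S/PP   >
        [4,5] "ate" : (S/PP)/N
        [5,6] "heard" : N
      [6,8] PP   >
        [6,7] "saw" : PP/S
        [7,8] "under" : S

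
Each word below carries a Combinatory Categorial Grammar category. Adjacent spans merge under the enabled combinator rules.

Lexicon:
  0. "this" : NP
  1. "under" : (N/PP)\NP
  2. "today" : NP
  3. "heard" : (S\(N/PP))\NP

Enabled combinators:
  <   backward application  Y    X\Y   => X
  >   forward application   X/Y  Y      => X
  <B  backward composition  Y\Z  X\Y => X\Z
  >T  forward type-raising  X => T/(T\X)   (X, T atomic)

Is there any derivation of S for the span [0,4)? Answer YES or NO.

YES

[0,4] S   <
  [0,2] N/PP   <
    [0,1] "this" : NP
    [1,2] "under" : (N/PP)\NP
  [2,4] S\(N/PP)   <
    [2,3] "today" : NP
    [3,4] "heard" : (S\(N/PP))\NP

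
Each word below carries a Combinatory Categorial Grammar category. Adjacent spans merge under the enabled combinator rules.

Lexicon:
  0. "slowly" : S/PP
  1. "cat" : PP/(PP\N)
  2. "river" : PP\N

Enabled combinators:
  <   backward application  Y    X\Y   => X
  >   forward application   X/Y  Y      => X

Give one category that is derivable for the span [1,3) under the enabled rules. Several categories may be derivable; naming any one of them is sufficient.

PP

[0,3] S   >
  [0,1] "slowly" : S/PP
  [1,3] PP   >
    [1,2] "cat" : PP/(PP\N)
    [2,3] "river" : PP\N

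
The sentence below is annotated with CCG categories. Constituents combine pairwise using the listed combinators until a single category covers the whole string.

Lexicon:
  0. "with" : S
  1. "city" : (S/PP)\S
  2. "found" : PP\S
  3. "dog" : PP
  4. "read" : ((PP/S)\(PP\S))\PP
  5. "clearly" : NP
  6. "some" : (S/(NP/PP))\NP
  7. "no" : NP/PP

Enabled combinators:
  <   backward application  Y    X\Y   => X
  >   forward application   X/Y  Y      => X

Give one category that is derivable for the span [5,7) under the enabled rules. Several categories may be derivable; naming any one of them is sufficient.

[0,8] S   >
  [0,2] S/PP   <
    [0,1] "with" : S
    [1,2] "city" : (S/PP)\S
  [2,8] PP   >
    [2,5] PP/S   <
      [2,3] "found" : PP\S
      [3,5] (PP/S)\(PP\S)   <
        [3,4] "dog" : PP
        [4,5] "read" : ((PP/S)\(PP\S))\PP
    [5,8] S   >
      [5,7] S/(NP/PP)   <
        [5,6] "clearly" : NP
        [6,7] "some" : (S/(NP/PP))\NP
      [7,8] "no" : NP/PP

S/(NP/PP)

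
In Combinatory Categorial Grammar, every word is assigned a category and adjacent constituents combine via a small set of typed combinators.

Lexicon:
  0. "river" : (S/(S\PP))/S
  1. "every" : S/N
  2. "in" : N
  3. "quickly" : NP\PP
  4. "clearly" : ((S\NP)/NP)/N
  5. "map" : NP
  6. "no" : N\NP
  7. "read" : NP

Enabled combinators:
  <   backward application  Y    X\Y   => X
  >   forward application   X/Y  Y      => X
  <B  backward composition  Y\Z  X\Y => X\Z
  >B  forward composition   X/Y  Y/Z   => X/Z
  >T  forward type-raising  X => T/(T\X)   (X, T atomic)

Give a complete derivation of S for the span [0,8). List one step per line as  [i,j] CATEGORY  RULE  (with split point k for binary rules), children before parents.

[0,8] S   >
  [0,3] S/(S\PP)   >
    [0,1] "river" : (S/(S\PP))/S
    [1,3] S   >
      [1,2] "every" : S/N
      [2,3] "in" : N
  [3,8] S\PP   <B
    [3,4] "quickly" : NP\PP
    [4,8] S\NP   >
      [4,7] (S\NP)/NP   >
        [4,5] "clearly" : ((S\NP)/NP)/N
        [5,7] N   <
          [5,6] "map" : NP
          [6,7] "no" : N\NP
      [7,8] "read" : NP

[0,1] (S/(S\PP))/S  lex  "river"
[1,2] S/N  lex  "every"
[2,3] N  lex  "in"
[1,3] S  >  k=2
[0,3] S/(S\PP)  >  k=1
[3,4] NP\PP  lex  "quickly"
[4,5] ((S\NP)/NP)/N  lex  "clearly"
[5,6] NP  lex  "map"
[6,7] N\NP  lex  "no"
[5,7] N  <  k=6
[4,7] (S\NP)/NP  >  k=5
[7,8] NP  lex  "read"
[4,8] S\NP  >  k=7
[3,8] S\PP  <B  k=4
[0,8] S  >  k=3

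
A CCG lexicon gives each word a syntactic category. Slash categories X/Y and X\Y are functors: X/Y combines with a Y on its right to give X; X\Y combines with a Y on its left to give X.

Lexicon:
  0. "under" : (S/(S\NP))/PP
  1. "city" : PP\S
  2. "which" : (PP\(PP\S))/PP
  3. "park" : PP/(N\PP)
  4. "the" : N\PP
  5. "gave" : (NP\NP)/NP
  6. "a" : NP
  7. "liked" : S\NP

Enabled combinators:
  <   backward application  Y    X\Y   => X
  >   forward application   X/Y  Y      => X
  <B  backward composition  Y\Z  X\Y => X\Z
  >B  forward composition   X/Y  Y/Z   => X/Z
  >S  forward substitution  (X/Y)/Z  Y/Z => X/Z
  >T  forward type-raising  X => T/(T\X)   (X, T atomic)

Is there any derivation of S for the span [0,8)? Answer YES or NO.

[0,8] S   >
  [0,5] S/(S\NP)   >
    [0,1] "under" : (S/(S\NP))/PP
    [1,5] PP   <
      [1,2] "city" : PP\S
      [2,5] PP\(PP\S)   >
        [2,3] "which" : (PP\(PP\S))/PP
        [3,5] PP   >
          [3,4] "park" : PP/(N\PP)
          [4,5] "the" : N\PP
  [5,8] S\NP   <B
    [5,7] NP\NP   >
      [5,6] "gave" : (NP\NP)/NP
      [6,7] "a" : NP
    [7,8] "liked" : S\NP

YES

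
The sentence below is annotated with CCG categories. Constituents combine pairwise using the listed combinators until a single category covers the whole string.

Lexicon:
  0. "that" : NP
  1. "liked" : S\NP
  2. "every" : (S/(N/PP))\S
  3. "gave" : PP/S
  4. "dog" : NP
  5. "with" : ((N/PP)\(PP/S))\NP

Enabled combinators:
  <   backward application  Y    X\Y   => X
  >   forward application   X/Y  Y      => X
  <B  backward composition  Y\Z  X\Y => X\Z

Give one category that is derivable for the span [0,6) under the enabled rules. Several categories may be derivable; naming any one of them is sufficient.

[0,6] S   >
  [0,3] S/(N/PP)   <
    [0,2] S   <
      [0,1] "that" : NP
      [1,2] "liked" : S\NP
    [2,3] "every" : (S/(N/PP))\S
  [3,6] N/PP   <
    [3,4] "gave" : PP/S
    [4,6] (N/PP)\(PP/S)   <
      [4,5] "dog" : NP
      [5,6] "with" : ((N/PP)\(PP/S))\NP

S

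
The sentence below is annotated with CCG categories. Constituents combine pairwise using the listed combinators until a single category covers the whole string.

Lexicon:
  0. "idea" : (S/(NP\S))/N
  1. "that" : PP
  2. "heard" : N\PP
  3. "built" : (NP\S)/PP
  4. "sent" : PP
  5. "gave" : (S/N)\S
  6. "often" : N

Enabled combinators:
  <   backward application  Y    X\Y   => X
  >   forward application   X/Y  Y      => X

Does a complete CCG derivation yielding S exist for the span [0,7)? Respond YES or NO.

YES

[0,7] S   >
  [0,6] S/N   <
    [0,5] S   >
      [0,3] S/(NP\S)   >
        [0,1] "idea" : (S/(NP\S))/N
        [1,3] N   <
          [1,2] "that" : PP
          [2,3] "heard" : N\PP
      [3,5] NP\S   >
        [3,4] "built" : (NP\S)/PP
        [4,5] "sent" : PP
    [5,6] "gave" : (S/N)\S
  [6,7] "often" : N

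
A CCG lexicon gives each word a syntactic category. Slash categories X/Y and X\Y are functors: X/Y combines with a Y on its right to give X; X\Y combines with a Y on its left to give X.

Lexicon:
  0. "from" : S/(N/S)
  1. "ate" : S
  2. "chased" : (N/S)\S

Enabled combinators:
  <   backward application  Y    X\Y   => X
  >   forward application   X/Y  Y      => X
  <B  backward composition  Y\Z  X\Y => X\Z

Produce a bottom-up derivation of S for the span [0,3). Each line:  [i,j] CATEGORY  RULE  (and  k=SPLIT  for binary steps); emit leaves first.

[0,3] S   >
  [0,1] "from" : S/(N/S)
  [1,3] N/S   <
    [1,2] "ate" : S
    [2,3] "chased" : (N/S)\S

[0,1] S/(N/S)  lex  "from"
[1,2] S  lex  "ate"
[2,3] (N/S)\S  lex  "chased"
[1,3] N/S  <  k=2
[0,3] S  >  k=1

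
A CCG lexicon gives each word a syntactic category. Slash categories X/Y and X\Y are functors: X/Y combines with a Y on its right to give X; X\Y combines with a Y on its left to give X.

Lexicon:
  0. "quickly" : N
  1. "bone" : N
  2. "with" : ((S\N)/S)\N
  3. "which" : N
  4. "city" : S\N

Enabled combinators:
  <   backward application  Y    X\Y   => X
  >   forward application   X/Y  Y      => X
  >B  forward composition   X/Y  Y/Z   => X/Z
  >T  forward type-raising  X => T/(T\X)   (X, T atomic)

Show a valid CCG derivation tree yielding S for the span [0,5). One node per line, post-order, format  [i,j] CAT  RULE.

[0,1] N  lex  "quickly"
[1,2] N  lex  "bone"
[2,3] ((S\N)/S)\N  lex  "with"
[1,3] (S\N)/S  <  k=2
[3,4] N  lex  "which"
[3,4] S/(S\N)  >T
[4,5] S\N  lex  "city"
[3,5] S  >  k=4
[1,5] S\N  >  k=3
[0,5] S  <  k=1

[0,5] S   <
  [0,1] "quickly" : N
  [1,5] S\N   >
    [1,3] (S\N)/S   <
      [1,2] "bone" : N
      [2,3] "with" : ((S\N)/S)\N
    [3,5] S   >
      [3,4] S/(S\N)   >T
        [3,4] "which" : N
      [4,5] "city" : S\N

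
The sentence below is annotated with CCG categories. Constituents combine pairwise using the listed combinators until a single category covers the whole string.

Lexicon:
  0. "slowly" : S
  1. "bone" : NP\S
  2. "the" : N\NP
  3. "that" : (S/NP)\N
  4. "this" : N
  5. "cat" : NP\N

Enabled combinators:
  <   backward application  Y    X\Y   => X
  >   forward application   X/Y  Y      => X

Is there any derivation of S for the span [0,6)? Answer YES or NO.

YES

[0,6] S   >
  [0,4] S/NP   <
    [0,3] N   <
      [0,2] NP   <
        [0,1] "slowly" : S
        [1,2] "bone" : NP\S
      [2,3] "the" : N\NP
    [3,4] "that" : (S/NP)\N
  [4,6] NP   <
    [4,5] "this" : N
    [5,6] "cat" : NP\N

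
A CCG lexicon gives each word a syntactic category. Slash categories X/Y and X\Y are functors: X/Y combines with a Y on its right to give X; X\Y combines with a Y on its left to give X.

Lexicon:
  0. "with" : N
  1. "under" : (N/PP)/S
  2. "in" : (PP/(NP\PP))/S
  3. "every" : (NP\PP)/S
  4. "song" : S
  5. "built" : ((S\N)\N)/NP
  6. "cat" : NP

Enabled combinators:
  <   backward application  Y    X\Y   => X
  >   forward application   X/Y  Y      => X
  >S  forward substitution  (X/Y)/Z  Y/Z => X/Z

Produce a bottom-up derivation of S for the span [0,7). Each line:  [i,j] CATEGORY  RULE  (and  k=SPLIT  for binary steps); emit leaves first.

[0,1] N  lex  "with"
[1,2] (N/PP)/S  lex  "under"
[2,3] (PP/(NP\PP))/S  lex  "in"
[3,4] (NP\PP)/S  lex  "every"
[2,4] PP/S  >S  k=3
[1,4] N/S  >S  k=2
[4,5] S  lex  "song"
[1,5] N  >  k=4
[5,6] ((S\N)\N)/NP  lex  "built"
[6,7] NP  lex  "cat"
[5,7] (S\N)\N  >  k=6
[1,7] S\N  <  k=5
[0,7] S  <  k=1

[0,7] S   <
  [0,1] "with" : N
  [1,7] S\N   <
    [1,5] N   >
      [1,4] N/S   >S
        [1,2] "under" : (N/PP)/S
        [2,4] PP/S   >S
          [2,3] "in" : (PP/(NP\PP))/S
          [3,4] "every" : (NP\PP)/S
      [4,5] "song" : S
    [5,7] (S\N)\N   >
      [5,6] "built" : ((S\N)\N)/NP
      [6,7] "cat" : NP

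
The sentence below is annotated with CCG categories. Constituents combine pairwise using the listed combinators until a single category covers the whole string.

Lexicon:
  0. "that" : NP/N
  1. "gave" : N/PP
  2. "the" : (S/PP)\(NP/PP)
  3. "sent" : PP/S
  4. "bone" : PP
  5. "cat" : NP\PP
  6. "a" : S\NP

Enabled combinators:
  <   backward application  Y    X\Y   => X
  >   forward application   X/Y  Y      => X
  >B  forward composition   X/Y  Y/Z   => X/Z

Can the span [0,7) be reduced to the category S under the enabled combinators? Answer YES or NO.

[0,7] S   >
  [0,3] S/PP   <
    [0,2] NP/PP   >B
      [0,1] "that" : NP/N
      [1,2] "gave" : N/PP
    [2,3] "the" : (S/PP)\(NP/PP)
  [3,7] PP   >
    [3,4] "sent" : PP/S
    [4,7] S   <
      [4,6] NP   <
        [4,5] "bone" : PP
        [5,6] "cat" : NP\PP
      [6,7] "a" : S\NP

YES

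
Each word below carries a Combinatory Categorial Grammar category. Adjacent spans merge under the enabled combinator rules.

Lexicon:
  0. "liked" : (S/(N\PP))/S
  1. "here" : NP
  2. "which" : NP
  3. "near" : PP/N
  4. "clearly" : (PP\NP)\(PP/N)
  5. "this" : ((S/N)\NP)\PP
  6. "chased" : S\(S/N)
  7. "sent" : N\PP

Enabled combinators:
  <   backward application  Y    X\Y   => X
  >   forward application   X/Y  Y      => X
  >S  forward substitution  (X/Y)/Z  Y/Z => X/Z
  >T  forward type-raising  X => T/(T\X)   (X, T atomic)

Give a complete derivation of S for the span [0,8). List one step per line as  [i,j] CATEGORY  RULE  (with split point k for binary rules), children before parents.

[0,1] (S/(N\PP))/S  lex  "liked"
[1,2] NP  lex  "here"
[2,3] NP  lex  "which"
[3,4] PP/N  lex  "near"
[4,5] (PP\NP)\(PP/N)  lex  "clearly"
[3,5] PP\NP  <  k=4
[2,5] PP  <  k=3
[5,6] ((S/N)\NP)\PP  lex  "this"
[2,6] (S/N)\NP  <  k=5
[1,6] S/N  <  k=2
[6,7] S\(S/N)  lex  "chased"
[1,7] S  <  k=6
[0,7] S/(N\PP)  >  k=1
[7,8] N\PP  lex  "sent"
[0,8] S  >  k=7

[0,8] S   >
  [0,7] S/(N\PP)   >
    [0,1] "liked" : (S/(N\PP))/S
    [1,7] S   <
      [1,6] S/N   <
        [1,2] "here" : NP
        [2,6] (S/N)\NP   <
          [2,5] PP   <
            [2,3] "which" : NP
            [3,5] PP\NP   <
              [3,4] "near" : PP/N
              [4,5] "clearly" : (PP\NP)\(PP/N)
          [5,6] "this" : ((S/N)\NP)\PP
      [6,7] "chased" : S\(S/N)
  [7,8] "sent" : N\PP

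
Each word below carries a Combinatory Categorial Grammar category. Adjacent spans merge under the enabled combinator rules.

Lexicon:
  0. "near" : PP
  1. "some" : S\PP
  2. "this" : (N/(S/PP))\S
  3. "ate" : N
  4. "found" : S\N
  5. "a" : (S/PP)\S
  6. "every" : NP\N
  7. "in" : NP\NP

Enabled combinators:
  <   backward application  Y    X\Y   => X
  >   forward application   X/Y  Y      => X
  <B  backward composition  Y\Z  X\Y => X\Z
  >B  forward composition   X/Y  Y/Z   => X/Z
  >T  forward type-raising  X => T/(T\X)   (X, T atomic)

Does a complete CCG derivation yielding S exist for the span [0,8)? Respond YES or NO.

PP S\PP (N/(S/PP))\S N S\N (S/PP)\S NP\N NP\NP
CKY chart[0,8] = {N/(N\NP), NP, NP/(NP\NP), PP/(PP\NP), S/(S\NP)}; S ∉ chart

NO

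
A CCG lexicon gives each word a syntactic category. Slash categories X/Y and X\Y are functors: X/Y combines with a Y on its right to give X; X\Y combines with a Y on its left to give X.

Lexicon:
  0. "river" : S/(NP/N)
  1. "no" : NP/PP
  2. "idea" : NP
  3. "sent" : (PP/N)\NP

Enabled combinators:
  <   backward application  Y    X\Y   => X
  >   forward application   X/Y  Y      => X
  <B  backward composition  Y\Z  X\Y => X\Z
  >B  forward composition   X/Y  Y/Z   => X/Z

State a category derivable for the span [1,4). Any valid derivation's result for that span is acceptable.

NP/N

[0,4] S   >
  [0,1] "river" : S/(NP/N)
  [1,4] NP/N   >B
    [1,2] "no" : NP/PP
    [2,4] PP/N   <
      [2,3] "idea" : NP
      [3,4] "sent" : (PP/N)\NP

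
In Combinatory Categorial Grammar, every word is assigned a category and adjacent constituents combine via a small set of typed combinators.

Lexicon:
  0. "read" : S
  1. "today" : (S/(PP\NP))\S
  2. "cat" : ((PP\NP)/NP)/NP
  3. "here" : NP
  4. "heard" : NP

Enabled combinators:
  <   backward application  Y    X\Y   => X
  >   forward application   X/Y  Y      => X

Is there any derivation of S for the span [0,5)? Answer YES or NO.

[0,5] S   >
  [0,2] S/(PP\NP)   <
    [0,1] "read" : S
    [1,2] "today" : (S/(PP\NP))\S
  [2,5] PP\NP   >
    [2,4] (PP\NP)/NP   >
      [2,3] "cat" : ((PP\NP)/NP)/NP
      [3,4] "here" : NP
    [4,5] "heard" : NP

YES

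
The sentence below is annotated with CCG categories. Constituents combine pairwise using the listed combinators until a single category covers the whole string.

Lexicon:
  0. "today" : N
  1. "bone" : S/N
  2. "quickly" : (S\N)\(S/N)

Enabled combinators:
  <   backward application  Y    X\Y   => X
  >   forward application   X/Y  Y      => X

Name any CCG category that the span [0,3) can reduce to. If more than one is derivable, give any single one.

[0,3] S   <
  [0,1] "today" : N
  [1,3] S\N   <
    [1,2] "bone" : S/N
    [2,3] "quickly" : (S\N)\(S/N)

S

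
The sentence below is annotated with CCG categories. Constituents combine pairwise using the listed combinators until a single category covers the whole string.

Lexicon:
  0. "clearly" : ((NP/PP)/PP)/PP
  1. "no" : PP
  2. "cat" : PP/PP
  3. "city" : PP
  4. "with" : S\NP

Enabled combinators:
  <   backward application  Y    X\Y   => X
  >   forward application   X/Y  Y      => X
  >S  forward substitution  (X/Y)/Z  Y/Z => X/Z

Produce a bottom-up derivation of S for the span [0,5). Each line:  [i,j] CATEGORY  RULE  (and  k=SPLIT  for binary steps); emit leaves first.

[0,1] ((NP/PP)/PP)/PP  lex  "clearly"
[1,2] PP  lex  "no"
[0,2] (NP/PP)/PP  >  k=1
[2,3] PP/PP  lex  "cat"
[0,3] NP/PP  >S  k=2
[3,4] PP  lex  "city"
[0,4] NP  >  k=3
[4,5] S\NP  lex  "with"
[0,5] S  <  k=4

[0,5] S   <
  [0,4] NP   >
    [0,3] NP/PP   >S
      [0,2] (NP/PP)/PP   >
        [0,1] "clearly" : ((NP/PP)/PP)/PP
        [1,2] "no" : PP
      [2,3] "cat" : PP/PP
    [3,4] "city" : PP
  [4,5] "with" : S\NP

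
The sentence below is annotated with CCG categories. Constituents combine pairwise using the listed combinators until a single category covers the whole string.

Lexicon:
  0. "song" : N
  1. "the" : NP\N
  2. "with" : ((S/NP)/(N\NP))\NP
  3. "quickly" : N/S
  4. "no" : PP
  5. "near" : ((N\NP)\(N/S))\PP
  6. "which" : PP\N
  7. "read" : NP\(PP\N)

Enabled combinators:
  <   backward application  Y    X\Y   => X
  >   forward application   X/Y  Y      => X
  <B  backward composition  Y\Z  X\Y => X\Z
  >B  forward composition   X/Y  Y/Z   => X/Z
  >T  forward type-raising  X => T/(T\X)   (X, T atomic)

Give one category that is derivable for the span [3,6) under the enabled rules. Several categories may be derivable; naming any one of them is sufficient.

N\NP

[0,8] S   >
  [0,6] S/NP   >
    [0,3] (S/NP)/(N\NP)   <
      [0,2] NP   <
        [0,1] "song" : N
        [1,2] "the" : NP\N
      [2,3] "with" : ((S/NP)/(N\NP))\NP
    [3,6] N\NP   <
      [3,4] "quickly" : N/S
      [4,6] (N\NP)\(N/S)   <
        [4,5] "no" : PP
        [5,6] "near" : ((N\NP)\(N/S))\PP
  [6,8] NP   <
    [6,7] "which" : PP\N
    [7,8] "read" : NP\(PP\N)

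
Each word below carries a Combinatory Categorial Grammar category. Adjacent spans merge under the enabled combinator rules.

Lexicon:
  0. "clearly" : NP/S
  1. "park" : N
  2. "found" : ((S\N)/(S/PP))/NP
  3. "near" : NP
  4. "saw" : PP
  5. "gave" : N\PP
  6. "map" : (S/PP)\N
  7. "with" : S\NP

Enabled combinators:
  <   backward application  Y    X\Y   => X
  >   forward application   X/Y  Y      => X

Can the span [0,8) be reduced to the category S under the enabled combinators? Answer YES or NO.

[0,8] S   <
  [0,7] NP   >
    [0,1] "clearly" : NP/S
    [1,7] S   <
      [1,2] "park" : N
      [2,7] S\N   >
        [2,4] (S\N)/(S/PP)   >
          [2,3] "found" : ((S\N)/(S/PP))/NP
          [3,4] "near" : NP
        [4,7] S/PP   <
          [4,6] N   <
            [4,5] "saw" : PP
            [5,6] "gave" : N\PP
          [6,7] "map" : (S/PP)\N
  [7,8] "with" : S\NP

YES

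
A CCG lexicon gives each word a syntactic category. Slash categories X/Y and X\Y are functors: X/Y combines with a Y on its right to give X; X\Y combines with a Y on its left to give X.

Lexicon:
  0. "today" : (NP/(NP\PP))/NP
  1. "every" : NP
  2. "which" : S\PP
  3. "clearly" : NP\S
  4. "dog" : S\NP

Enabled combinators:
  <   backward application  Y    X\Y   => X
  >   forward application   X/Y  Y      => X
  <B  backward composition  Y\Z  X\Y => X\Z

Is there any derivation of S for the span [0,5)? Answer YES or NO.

YES

[0,5] S   <
  [0,4] NP   >
    [0,2] NP/(NP\PP)   >
      [0,1] "today" : (NP/(NP\PP))/NP
      [1,2] "every" : NP
    [2,4] NP\PP   <B
      [2,3] "which" : S\PP
      [3,4] "clearly" : NP\S
  [4,5] "dog" : S\NP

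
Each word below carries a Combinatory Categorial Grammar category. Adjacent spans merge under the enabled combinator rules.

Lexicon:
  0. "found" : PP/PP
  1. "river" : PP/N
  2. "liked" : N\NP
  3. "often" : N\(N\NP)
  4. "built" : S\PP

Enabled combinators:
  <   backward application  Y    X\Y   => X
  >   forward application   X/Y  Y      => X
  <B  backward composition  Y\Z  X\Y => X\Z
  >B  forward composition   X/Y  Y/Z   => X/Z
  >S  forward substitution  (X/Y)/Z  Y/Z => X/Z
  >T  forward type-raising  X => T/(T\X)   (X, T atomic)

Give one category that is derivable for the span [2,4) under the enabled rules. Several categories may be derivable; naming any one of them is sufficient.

N

[0,5] S   <
  [0,4] PP   >
    [0,2] PP/N   >B
      [0,1] "found" : PP/PP
      [1,2] "river" : PP/N
    [2,4] N   <
      [2,3] "liked" : N\NP
      [3,4] "often" : N\(N\NP)
  [4,5] "built" : S\PP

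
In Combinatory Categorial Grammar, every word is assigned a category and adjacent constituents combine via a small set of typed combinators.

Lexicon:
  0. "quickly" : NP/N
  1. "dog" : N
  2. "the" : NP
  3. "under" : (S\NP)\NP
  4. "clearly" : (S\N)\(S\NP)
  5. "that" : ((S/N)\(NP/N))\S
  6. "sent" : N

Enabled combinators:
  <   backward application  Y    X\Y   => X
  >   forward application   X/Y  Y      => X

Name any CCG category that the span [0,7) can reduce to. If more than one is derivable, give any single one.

[0,7] S   >
  [0,6] S/N   <
    [0,1] "quickly" : NP/N
    [1,6] (S/N)\(NP/N)   <
      [1,5] S   <
        [1,2] "dog" : N
        [2,5] S\N   <
          [2,4] S\NP   <
            [2,3] "the" : NP
            [3,4] "under" : (S\NP)\NP
          [4,5] "clearly" : (S\N)\(S\NP)
      [5,6] "that" : ((S/N)\(NP/N))\S
  [6,7] "sent" : N

S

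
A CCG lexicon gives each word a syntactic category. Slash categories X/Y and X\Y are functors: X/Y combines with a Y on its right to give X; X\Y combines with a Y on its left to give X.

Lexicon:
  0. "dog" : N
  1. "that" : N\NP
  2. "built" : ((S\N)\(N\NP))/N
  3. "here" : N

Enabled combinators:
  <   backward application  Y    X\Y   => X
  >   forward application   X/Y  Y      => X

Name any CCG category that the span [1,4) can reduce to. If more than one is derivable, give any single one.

S\N

[0,4] S   <
  [0,1] "dog" : N
  [1,4] S\N   <
    [1,2] "that" : N\NP
    [2,4] (S\N)\(N\NP)   >
      [2,3] "built" : ((S\N)\(N\NP))/N
      [3,4] "here" : N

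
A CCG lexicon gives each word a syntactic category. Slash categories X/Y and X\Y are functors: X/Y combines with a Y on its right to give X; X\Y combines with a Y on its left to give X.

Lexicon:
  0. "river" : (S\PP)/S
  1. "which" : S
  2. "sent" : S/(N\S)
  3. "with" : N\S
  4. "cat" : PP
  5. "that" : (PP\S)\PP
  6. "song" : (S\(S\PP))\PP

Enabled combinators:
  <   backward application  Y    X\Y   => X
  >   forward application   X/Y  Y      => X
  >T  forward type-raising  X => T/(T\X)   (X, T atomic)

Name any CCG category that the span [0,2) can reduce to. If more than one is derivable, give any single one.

[0,7] S   <
  [0,2] S\PP   >
    [0,1] "river" : (S\PP)/S
    [1,2] "which" : S
  [2,7] S\(S\PP)   <
    [2,6] PP   <
      [2,4] S   >
        [2,3] "sent" : S/(N\S)
        [3,4] "with" : N\S
      [4,6] PP\S   <
        [4,5] "cat" : PP
        [5,6] "that" : (PP\S)\PP
    [6,7] "song" : (S\(S\PP))\PP

S\PP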